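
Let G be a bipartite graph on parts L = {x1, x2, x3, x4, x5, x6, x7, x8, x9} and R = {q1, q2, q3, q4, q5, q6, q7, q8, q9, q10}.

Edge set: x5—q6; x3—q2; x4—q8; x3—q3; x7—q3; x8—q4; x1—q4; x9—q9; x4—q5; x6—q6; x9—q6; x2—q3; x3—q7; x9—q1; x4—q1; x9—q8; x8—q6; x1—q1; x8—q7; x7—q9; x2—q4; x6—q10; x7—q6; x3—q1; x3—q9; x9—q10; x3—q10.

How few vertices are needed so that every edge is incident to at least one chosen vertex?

9

A maximum matching has 9 edges (e.g. x1–q1, x2–q4, x3–q2, x4–q8, x5–q6, x6–q10, x7–q3, x8–q7, x9–q9).
By König's theorem the minimum vertex cover has the same size. One such cover is {x1, x2, x3, x4, x5, x6, x7, x8, x9}.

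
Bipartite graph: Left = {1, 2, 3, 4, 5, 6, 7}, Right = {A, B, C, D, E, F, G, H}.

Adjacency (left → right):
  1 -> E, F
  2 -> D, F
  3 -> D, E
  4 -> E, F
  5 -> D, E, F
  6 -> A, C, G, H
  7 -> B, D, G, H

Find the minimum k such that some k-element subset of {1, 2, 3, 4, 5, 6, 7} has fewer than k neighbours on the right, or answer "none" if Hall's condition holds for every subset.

Take S = {1, 2, 3, 4}. Its neighbourhood is {D, E, F}, so |N(S)| = 3 < |S| = 4.
Every subset of size less than 4 has at least as many neighbours as members, so 4 is the minimum.

4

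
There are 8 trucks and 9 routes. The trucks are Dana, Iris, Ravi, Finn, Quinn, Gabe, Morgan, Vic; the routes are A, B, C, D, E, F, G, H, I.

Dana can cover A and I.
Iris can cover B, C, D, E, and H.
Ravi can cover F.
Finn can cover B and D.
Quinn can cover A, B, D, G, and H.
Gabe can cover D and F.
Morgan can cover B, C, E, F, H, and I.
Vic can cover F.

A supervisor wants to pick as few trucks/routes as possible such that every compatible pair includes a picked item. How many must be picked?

A maximum matching has 7 edges (e.g. Dana–I, Iris–H, Ravi–F, Finn–B, Quinn–G, Gabe–D, Morgan–E).
By König's theorem the minimum vertex cover has the same size. One such cover is {Dana, Iris, Finn, Quinn, Gabe, Morgan, F}.

7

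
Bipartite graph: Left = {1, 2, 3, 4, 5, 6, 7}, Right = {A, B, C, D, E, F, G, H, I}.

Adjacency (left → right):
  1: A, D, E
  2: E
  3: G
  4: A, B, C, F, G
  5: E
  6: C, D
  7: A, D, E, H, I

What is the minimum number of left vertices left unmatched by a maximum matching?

One maximum matching: 1→D, 2→E, 3→G, 4→B, 6→C, 7→A.
The set {2, 5} has only 1 neighbour ({E}), so by Hall's theorem at most 6 of the 7 left vertices can be matched.
That matches 6 of the 7, leaving 1 unmatched; no matching can do better.

1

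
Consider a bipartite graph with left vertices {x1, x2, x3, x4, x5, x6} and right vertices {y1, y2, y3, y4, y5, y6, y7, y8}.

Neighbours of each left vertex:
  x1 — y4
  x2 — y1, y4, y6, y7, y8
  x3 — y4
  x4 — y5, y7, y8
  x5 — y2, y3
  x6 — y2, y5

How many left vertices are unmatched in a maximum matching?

1

For example, pair x1–y4, x2–y7, x4–y8, x5–y3, x6–y2.
The set {x1, x3} has only 1 neighbour ({y4}), so by Hall's theorem at most 5 of the 6 left vertices can be matched.
That matches 5 of the 6, leaving 1 unmatched; no matching can do better.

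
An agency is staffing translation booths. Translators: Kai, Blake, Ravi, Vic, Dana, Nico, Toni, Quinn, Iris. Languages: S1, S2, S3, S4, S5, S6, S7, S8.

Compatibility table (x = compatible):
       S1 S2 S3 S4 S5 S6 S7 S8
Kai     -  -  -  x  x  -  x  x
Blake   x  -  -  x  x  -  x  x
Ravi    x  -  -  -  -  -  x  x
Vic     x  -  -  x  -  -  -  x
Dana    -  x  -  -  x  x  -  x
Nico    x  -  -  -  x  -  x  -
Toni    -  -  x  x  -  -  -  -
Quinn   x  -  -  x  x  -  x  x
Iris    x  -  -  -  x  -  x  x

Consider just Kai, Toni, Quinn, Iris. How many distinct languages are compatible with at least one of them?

The union of neighbours of {Kai, Toni, Quinn, Iris} is {S1, S3, S4, S5, S7, S8}, which has 6 elements.
Since |N(S)| = 6 ≥ |S| = 4, Hall's condition holds for this subset.

6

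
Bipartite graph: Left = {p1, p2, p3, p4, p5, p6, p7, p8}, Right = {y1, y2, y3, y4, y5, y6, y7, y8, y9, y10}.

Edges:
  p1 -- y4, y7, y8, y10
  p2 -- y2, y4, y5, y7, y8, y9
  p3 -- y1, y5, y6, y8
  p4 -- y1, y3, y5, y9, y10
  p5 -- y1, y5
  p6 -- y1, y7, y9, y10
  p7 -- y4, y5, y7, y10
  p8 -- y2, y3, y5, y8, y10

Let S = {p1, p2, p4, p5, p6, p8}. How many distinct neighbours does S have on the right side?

9

The union of neighbours of {p1, p2, p4, p5, p6, p8} is {y1, y2, y3, y4, y5, y7, y8, y9, y10}, which has 9 elements.
Since |N(S)| = 9 ≥ |S| = 6, Hall's condition holds for this subset.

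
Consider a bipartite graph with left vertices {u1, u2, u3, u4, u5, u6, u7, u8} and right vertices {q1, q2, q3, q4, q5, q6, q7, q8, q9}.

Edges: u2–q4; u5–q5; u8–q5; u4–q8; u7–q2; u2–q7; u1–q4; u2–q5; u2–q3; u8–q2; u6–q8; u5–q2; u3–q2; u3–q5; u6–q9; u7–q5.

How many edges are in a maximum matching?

For example, pair u1→q4, u2→q7, u3→q5, u4→q8, u5→q2, u6→q9.
The set {u3, u5, u7, u8} has only 2 neighbours ({q2, q5}), so by Hall's theorem at most 6 of the 8 left vertices can be matched.

6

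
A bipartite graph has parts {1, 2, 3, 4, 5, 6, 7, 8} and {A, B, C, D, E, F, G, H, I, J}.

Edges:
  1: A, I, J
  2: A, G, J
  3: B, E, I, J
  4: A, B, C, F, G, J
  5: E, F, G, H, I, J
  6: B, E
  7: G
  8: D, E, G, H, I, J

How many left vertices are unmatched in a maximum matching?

For example, pair 1→I, 2→A, 3→E, 4→F, 5→H, 6→B, 7→G, 8→J.
This saturates every left vertex, so 8 is the maximum.
That matches 8 of the 8, leaving 0 unmatched; no matching can do better.

0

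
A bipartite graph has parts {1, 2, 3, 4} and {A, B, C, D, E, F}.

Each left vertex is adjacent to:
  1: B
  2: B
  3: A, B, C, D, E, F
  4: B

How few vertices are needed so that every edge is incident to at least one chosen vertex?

2

{3, B} is a vertex cover of size 2: every edge has an endpoint in this set.
No smaller cover exists because 1–B, 3–A is a matching of size 2, and a cover must include an endpoint of each of these disjoint edges (König's theorem).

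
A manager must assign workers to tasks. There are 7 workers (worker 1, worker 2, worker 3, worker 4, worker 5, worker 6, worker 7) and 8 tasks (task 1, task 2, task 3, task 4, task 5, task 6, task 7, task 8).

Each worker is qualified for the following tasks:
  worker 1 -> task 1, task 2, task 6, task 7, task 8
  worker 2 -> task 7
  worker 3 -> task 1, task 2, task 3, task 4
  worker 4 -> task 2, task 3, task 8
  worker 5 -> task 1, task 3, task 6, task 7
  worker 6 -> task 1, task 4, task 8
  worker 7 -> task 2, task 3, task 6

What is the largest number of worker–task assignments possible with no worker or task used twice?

A valid assignment of size 7: worker 1-task 8, worker 2-task 7, worker 3-task 1, worker 4-task 3, worker 5-task 6, worker 6-task 4, worker 7-task 2.
This saturates every worker, so 7 is the maximum.

7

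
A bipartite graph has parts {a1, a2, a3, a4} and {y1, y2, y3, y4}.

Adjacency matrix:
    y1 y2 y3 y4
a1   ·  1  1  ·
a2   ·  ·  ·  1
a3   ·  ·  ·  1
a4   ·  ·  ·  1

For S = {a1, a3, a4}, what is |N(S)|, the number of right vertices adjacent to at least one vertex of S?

The union of neighbours of {a1, a3, a4} is {y2, y3, y4}, which has 3 elements.
Since |N(S)| = 3 ≥ |S| = 3, Hall's condition holds for this subset.

3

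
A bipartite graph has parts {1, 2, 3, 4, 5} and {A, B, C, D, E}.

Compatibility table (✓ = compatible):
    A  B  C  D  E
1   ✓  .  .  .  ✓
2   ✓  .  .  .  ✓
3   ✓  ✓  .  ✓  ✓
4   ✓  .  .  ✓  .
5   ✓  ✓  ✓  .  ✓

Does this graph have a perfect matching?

One maximum matching: 1-A, 2-E, 3-B, 4-D, 5-C.
All 5 left vertices are covered.

Yes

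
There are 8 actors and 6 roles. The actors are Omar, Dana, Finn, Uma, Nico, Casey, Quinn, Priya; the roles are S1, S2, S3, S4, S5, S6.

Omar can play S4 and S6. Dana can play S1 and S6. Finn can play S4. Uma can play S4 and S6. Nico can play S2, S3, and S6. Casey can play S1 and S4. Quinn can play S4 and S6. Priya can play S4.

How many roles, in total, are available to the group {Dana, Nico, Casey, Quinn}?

The union of neighbours of {Dana, Nico, Casey, Quinn} is {S1, S2, S3, S4, S6}, which has 5 elements.
Since |N(S)| = 5 ≥ |S| = 4, Hall's condition holds for this subset.

5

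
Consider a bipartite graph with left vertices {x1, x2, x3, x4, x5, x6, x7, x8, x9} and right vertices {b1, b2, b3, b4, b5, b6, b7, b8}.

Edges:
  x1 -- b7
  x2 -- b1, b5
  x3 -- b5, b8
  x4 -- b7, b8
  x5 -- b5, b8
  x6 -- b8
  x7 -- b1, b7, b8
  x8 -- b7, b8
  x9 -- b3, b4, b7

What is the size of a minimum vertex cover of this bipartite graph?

The 5 edges x1–b7, x2–b1, x3–b5, x4–b8, x9–b3 form a matching, so any vertex cover needs at least 5 vertices (one per matched edge).
Conversely {x9, b1, b5, b7, b8} meets every edge and has exactly 5 vertices, so 5 is optimal.

5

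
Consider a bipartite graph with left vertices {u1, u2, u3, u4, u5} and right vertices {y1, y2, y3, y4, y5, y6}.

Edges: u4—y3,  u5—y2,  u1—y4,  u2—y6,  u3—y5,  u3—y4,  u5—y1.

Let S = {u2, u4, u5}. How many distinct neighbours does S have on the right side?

4

The union of neighbours of {u2, u4, u5} is {y1, y2, y3, y6}, which has 4 elements.
Since |N(S)| = 4 ≥ |S| = 3, Hall's condition holds for this subset.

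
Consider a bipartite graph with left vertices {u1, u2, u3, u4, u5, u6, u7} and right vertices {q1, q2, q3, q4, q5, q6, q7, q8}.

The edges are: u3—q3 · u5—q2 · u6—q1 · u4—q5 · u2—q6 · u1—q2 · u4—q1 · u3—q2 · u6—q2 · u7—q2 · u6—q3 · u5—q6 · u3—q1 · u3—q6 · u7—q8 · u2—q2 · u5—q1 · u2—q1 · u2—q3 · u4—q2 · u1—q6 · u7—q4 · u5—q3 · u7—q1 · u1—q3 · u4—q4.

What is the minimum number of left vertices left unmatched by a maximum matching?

1

One maximum matching: u1-q3, u2-q2, u3-q1, u4-q4, u5-q6, u7-q8.
The set {u1, u2, u3, u5, u6} has only 4 neighbours ({q1, q2, q3, q6}), so by Hall's theorem at most 6 of the 7 left vertices can be matched.
That matches 6 of the 7, leaving 1 unmatched; no matching can do better.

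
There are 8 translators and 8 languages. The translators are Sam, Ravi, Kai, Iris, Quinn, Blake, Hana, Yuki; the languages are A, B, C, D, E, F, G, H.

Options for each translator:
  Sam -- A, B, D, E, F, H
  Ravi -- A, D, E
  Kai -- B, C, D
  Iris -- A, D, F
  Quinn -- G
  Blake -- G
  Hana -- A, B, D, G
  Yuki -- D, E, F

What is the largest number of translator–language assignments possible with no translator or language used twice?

7

A valid assignment of size 7: Sam–A, Ravi–D, Kai–C, Iris–F, Quinn–G, Hana–B, Yuki–E.
The set {Quinn, Blake} has only 1 neighbour ({G}), so by Hall's theorem at most 7 of the 8 translators can be matched.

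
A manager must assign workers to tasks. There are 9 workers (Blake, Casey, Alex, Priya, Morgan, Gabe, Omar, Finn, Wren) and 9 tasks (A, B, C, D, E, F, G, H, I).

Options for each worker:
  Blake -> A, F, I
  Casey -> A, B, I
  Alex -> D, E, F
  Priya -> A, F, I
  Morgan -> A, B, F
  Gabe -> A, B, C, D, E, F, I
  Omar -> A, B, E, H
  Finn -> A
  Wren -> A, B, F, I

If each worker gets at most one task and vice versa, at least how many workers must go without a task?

2

For example, pair Blake–A, Casey–I, Alex–D, Priya–F, Morgan–B, Gabe–C, Omar–E.
The set {Blake, Casey, Priya, Morgan, Finn, Wren} has only 4 neighbours ({A, B, F, I}), so by Hall's theorem at most 7 of the 9 workers can be matched.
That matches 7 of the 9, leaving 2 unmatched; no matching can do better.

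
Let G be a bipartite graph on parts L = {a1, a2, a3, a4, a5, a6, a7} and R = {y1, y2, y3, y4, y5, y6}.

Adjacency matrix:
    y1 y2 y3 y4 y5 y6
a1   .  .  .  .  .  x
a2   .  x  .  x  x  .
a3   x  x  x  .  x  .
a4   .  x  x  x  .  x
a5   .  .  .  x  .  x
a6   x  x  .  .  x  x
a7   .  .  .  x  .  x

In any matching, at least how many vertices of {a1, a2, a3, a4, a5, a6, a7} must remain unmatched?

For example, pair a1-y6, a2-y5, a3-y3, a4-y2, a5-y4, a6-y1.
The set {a1, a5, a7} has only 2 neighbours ({y4, y6}), so by Hall's theorem at most 6 of the 7 left vertices can be matched.
That matches 6 of the 7, leaving 1 unmatched; no matching can do better.

1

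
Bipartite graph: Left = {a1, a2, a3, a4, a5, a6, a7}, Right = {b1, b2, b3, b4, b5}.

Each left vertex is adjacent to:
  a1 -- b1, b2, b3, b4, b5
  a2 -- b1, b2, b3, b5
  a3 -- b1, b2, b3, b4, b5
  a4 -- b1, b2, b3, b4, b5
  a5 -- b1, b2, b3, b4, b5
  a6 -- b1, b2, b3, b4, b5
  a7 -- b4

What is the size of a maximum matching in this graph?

A valid assignment of size 5: a1-b2, a2-b3, a3-b4, a4-b5, a5-b1.
The set {a1, a2, a3, a4, a5, a6, a7} has only 5 neighbours ({b1, b2, b3, b4, b5}), so by Hall's theorem at most 5 of the 7 left vertices can be matched.

5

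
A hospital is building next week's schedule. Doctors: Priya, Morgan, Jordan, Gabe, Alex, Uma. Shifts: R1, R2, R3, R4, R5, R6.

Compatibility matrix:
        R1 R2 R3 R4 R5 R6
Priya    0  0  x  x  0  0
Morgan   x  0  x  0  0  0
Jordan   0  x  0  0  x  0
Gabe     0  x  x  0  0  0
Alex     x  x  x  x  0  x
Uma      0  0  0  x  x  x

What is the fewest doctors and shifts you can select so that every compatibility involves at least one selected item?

6

A maximum matching has 6 edges (e.g. Priya–R3, Morgan–R1, Jordan–R5, Gabe–R2, Alex–R6, Uma–R4).
By König's theorem the minimum vertex cover has the same size. One such cover is {Priya, Morgan, Jordan, Gabe, Alex, Uma}.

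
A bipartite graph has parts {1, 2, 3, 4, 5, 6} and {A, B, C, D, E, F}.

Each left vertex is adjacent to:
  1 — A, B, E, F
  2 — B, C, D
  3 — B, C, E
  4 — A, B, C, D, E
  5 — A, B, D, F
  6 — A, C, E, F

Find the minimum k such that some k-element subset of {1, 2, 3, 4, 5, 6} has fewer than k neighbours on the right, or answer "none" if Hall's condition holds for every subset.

A matching saturating every left vertex exists, for instance 1→A, 2→C, 3→B, 4→D, 5→F, 6→E.
By Hall's marriage theorem, this means |N(S)| ≥ |S| for every subset S, so no violating subset exists.

none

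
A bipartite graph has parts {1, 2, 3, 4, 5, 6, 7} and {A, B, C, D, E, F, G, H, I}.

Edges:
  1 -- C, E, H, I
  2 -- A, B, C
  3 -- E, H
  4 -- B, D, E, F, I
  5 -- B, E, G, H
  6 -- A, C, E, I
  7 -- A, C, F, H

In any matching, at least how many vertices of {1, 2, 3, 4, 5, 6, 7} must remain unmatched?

0

For example, pair 1→C, 2→B, 3→H, 4→E, 5→G, 6→I, 7→F.
All 7 left vertices are matched, so no larger matching exists.
That matches 7 of the 7, leaving 0 unmatched; no matching can do better.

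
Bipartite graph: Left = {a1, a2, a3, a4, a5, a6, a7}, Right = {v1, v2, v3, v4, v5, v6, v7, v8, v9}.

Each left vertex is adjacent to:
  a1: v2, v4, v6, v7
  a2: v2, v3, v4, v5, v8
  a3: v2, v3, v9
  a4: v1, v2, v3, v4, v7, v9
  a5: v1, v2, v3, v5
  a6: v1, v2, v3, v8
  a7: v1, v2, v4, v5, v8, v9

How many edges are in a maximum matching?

For example, pair a1→v7, a2→v5, a3→v9, a4→v4, a5→v3, a6→v1, a7→v2.
All 7 left vertices are matched, so no larger matching exists.

7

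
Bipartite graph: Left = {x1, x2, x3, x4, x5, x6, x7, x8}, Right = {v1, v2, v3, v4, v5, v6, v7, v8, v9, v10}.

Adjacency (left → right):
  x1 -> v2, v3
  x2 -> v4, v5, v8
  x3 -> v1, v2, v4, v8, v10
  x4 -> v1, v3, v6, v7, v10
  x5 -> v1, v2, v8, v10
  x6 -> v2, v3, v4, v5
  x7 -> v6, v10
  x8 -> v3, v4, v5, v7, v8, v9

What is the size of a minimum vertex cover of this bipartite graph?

The 8 edges x1–v2, x2–v8, x3–v4, x4–v1, x5–v10, x6–v5, x7–v6, x8–v3 form a matching, so any vertex cover needs at least 8 vertices (one per matched edge).
Conversely {x1, x2, x3, x4, x5, x6, x7, x8} meets every edge and has exactly 8 vertices, so 8 is optimal.

8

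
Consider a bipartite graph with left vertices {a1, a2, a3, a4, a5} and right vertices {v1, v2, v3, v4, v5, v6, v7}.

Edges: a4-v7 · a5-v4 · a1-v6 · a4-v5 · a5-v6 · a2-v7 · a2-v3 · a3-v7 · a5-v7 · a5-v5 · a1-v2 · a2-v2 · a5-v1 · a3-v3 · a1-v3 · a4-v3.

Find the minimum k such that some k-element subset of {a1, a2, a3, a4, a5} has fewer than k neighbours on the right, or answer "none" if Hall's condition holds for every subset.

none

A matching saturating every left vertex exists, for instance a1→v2, a2→v7, a3→v3, a4→v5, a5→v6.
By Hall's marriage theorem, this means |N(S)| ≥ |S| for every subset S, so no violating subset exists.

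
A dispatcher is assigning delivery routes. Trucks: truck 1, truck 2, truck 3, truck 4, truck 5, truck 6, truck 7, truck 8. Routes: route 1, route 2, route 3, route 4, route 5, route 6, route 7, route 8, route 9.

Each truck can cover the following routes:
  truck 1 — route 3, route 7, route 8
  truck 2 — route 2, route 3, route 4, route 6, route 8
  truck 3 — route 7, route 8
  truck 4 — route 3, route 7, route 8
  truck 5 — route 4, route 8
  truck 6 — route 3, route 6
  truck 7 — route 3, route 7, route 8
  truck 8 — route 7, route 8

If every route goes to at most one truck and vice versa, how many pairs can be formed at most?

A valid assignment of size 6: truck 1–route 3, truck 2–route 2, truck 3–route 8, truck 4–route 7, truck 5–route 4, truck 6–route 6.
The set {truck 1, truck 3, truck 4, truck 7, truck 8} has only 3 neighbours ({route 3, route 7, route 8}), so by Hall's theorem at most 6 of the 8 trucks can be matched.

6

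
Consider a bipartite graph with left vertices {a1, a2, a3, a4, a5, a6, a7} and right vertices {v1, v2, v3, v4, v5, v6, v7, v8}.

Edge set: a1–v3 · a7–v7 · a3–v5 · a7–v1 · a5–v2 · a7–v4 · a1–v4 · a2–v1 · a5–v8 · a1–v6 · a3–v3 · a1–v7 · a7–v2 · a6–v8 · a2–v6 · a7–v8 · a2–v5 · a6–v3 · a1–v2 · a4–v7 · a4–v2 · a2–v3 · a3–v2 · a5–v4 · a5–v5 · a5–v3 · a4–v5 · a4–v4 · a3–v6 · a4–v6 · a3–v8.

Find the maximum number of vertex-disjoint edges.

A valid assignment of size 7: a1→v6, a2→v1, a3→v5, a4→v4, a5→v3, a6→v8, a7→v2.
This saturates every left vertex, so 7 is the maximum.

7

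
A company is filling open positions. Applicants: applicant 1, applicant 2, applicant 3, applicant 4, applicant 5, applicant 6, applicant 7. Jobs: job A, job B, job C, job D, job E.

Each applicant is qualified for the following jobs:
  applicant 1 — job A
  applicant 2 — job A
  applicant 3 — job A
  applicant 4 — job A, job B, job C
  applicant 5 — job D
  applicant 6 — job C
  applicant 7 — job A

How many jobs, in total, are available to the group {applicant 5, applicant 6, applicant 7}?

3

The union of neighbours of {applicant 5, applicant 6, applicant 7} is {job A, job C, job D}, which has 3 elements.
Since |N(S)| = 3 ≥ |S| = 3, Hall's condition holds for this subset.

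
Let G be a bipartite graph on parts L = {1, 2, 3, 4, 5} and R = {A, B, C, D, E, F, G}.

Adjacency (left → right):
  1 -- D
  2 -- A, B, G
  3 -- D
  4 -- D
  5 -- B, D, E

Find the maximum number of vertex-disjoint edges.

One maximum matching: 1–D, 2–G, 5–B.
The set {1, 3, 4} has only 1 neighbour ({D}), so by Hall's theorem at most 3 of the 5 left vertices can be matched.

3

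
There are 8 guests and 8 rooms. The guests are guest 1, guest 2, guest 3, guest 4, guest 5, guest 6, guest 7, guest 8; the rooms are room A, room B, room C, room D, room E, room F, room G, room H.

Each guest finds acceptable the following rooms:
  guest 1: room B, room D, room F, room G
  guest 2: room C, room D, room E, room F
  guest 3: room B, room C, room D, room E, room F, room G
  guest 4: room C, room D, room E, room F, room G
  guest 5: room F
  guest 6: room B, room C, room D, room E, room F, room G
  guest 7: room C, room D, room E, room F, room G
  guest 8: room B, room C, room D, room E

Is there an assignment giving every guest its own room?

The set {guest 1, guest 2, guest 3, guest 4, guest 5, guest 6, guest 7, guest 8} has only 6 neighbours ({room B, room C, room D, room E, room F, room G}), so by Hall's theorem at most 6 of the 8 guests can be matched.
Hence no matching covers every guest.

No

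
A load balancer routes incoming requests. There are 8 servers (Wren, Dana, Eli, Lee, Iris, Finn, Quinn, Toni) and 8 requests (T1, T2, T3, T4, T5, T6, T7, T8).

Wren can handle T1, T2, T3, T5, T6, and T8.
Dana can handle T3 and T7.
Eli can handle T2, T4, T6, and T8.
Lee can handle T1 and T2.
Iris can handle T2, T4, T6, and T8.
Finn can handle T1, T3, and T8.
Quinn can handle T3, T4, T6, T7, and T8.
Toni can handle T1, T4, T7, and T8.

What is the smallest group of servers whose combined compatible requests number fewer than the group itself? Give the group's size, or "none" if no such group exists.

none

A matching saturating every server exists, for instance Wren→T5, Dana→T3, Eli→T6, Lee→T2, Iris→T4, Finn→T1, Quinn→T7, Toni→T8.
By Hall's marriage theorem, this means |N(S)| ≥ |S| for every subset S, so no violating subset exists.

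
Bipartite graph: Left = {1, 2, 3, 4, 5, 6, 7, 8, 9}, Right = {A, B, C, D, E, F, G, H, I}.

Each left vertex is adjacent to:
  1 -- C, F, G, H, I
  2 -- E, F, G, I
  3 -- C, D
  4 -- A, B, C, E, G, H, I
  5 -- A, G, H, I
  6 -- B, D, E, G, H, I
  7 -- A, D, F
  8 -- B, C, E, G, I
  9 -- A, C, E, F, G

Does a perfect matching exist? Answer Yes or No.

Yes

A valid assignment of size 9: 1→F, 2→I, 3→C, 4→A, 5→H, 6→B, 7→D, 8→E, 9→G.
Every left vertex is matched, so this is a perfect matching.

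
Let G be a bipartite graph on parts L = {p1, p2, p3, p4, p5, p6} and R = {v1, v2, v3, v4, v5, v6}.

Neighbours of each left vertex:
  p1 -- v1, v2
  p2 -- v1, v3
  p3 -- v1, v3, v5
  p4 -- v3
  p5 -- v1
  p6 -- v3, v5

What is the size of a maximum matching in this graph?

One maximum matching: p1–v2, p2–v1, p3–v5, p4–v3.
The set {p2, p3, p4, p5, p6} has only 3 neighbours ({v1, v3, v5}), so by Hall's theorem at most 4 of the 6 left vertices can be matched.

4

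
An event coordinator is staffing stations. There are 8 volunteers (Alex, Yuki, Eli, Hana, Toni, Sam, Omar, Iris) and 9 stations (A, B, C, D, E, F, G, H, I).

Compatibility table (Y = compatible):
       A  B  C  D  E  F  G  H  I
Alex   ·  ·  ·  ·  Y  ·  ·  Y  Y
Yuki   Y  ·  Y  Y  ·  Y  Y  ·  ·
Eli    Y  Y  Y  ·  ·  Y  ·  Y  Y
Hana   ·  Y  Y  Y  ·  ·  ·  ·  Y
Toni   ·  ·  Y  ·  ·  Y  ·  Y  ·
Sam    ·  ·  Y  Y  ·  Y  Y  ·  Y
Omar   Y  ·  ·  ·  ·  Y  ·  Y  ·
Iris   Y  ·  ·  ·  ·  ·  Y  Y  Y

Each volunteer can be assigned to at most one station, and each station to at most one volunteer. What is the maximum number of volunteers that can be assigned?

8

For example, pair Alex–E, Yuki–A, Eli–H, Hana–B, Toni–C, Sam–G, Omar–F, Iris–I.
All 8 volunteers are matched, so no larger matching exists.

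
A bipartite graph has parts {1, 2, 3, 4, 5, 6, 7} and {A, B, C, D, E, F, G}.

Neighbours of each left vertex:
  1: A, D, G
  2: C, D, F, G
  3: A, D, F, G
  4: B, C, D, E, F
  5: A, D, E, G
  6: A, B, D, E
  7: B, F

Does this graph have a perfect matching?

For example, pair 1→G, 2→C, 3→D, 4→F, 5→A, 6→E, 7→B.
All 7 left vertices are covered.

Yes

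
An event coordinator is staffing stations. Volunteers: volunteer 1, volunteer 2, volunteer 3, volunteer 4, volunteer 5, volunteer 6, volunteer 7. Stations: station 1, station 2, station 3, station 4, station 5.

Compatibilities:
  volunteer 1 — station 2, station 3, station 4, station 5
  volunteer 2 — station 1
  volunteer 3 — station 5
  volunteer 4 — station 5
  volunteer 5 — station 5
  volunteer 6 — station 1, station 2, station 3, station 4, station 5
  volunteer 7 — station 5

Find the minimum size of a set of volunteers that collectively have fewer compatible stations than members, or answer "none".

2

Take S = {volunteer 3, volunteer 4}. Its neighbourhood is {station 5}, so |N(S)| = 1 < |S| = 2.
No single vertex violates Hall's condition since each has at least one neighbour, so 2 is the minimum.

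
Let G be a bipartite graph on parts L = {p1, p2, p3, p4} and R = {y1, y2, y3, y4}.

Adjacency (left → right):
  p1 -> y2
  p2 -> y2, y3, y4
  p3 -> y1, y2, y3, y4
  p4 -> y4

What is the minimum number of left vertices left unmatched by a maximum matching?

0

One maximum matching: p1-y2, p2-y3, p3-y1, p4-y4.
All 4 left vertices are matched, so no larger matching exists.
That matches 4 of the 4, leaving 0 unmatched; no matching can do better.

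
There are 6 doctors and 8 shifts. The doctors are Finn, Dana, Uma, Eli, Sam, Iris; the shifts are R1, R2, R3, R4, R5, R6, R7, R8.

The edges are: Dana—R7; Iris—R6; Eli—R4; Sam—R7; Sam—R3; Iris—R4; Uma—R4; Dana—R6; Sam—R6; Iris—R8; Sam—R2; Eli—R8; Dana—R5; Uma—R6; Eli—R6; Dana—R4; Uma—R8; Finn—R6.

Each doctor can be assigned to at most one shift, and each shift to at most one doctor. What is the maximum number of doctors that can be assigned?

One maximum matching: Finn-R6, Dana-R5, Uma-R4, Eli-R8, Sam-R7.
The set {Finn, Uma, Eli, Iris} has only 3 neighbours ({R4, R6, R8}), so by Hall's theorem at most 5 of the 6 doctors can be matched.

5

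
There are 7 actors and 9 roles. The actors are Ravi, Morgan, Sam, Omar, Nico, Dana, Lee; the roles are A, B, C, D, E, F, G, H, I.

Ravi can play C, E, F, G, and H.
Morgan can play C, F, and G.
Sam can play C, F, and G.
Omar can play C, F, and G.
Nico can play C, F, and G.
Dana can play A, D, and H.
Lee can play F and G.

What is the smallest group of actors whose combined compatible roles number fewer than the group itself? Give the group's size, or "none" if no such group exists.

Take S = {Morgan, Sam, Omar, Nico}. Its neighbourhood is {C, F, G}, so |N(S)| = 3 < |S| = 4.
Every subset of size less than 4 has at least as many neighbours as members, so 4 is the minimum.

4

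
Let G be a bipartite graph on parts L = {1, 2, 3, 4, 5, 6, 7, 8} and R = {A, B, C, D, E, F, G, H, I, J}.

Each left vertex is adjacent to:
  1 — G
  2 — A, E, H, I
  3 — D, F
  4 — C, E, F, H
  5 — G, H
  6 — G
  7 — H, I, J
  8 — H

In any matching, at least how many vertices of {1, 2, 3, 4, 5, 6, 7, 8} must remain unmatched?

2

A valid assignment of size 6: 1→G, 2→I, 3→F, 4→E, 5→H, 7→J.
The set {1, 5, 6, 8} has only 2 neighbours ({G, H}), so by Hall's theorem at most 6 of the 8 left vertices can be matched.
That matches 6 of the 8, leaving 2 unmatched; no matching can do better.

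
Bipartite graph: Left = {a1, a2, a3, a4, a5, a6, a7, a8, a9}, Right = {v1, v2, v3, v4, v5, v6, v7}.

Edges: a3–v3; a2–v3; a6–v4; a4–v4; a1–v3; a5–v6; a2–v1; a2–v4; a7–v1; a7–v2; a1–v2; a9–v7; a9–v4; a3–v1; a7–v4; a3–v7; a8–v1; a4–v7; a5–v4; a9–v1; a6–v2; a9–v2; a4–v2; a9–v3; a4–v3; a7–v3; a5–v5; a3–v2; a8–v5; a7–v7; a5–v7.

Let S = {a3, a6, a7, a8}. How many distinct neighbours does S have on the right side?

6

The union of neighbours of {a3, a6, a7, a8} is {v1, v2, v3, v4, v5, v7}, which has 6 elements.
Since |N(S)| = 6 ≥ |S| = 4, Hall's condition holds for this subset.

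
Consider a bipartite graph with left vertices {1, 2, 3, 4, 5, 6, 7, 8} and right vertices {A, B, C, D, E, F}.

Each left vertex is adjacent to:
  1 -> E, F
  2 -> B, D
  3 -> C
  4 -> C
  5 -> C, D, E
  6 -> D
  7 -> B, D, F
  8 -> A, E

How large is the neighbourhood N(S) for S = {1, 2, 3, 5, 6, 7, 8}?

6

The union of neighbours of {1, 2, 3, 5, 6, 7, 8} is {A, B, C, D, E, F}, which has 6 elements.
Since |N(S)| = 6 < |S| = 7, Hall's condition fails for this subset.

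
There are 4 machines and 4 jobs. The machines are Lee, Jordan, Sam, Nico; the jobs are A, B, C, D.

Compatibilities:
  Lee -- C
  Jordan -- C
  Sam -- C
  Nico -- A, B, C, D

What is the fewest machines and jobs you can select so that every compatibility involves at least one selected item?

2

A maximum matching has 2 edges (e.g. Lee–C, Nico–B).
By König's theorem the minimum vertex cover has the same size. One such cover is {Nico, C}.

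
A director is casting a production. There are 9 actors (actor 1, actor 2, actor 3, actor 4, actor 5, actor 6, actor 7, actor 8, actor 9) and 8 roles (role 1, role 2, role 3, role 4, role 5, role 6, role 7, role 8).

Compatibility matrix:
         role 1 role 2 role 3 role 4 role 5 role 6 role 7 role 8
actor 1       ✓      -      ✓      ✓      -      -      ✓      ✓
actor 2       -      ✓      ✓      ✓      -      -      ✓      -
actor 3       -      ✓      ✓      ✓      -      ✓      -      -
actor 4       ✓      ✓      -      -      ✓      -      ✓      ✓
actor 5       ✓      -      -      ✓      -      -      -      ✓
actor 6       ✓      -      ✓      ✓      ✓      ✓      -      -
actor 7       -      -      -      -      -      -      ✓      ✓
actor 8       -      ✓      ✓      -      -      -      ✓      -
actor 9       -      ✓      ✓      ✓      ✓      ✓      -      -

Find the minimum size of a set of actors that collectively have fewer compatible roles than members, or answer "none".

Take S = {actor 1, actor 2, actor 3, actor 4, actor 5, actor 6, actor 7, actor 8, actor 9}. Its neighbourhood is {role 1, role 2, role 3, role 4, role 5, role 6, role 7, role 8}, so |N(S)| = 8 < |S| = 9.
Every subset of size less than 9 has at least as many neighbours as members, so 9 is the minimum.

9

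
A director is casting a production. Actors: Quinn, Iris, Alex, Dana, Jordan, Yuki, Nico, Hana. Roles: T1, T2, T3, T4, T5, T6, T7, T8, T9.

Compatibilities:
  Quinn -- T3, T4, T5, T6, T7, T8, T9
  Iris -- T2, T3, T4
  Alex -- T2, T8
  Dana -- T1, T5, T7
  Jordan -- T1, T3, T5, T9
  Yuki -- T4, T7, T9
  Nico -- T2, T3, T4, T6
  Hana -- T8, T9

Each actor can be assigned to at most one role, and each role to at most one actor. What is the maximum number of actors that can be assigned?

8

One maximum matching: Quinn-T4, Iris-T2, Alex-T8, Dana-T5, Jordan-T1, Yuki-T7, Nico-T6, Hana-T9.
All 8 actors are matched, so no larger matching exists.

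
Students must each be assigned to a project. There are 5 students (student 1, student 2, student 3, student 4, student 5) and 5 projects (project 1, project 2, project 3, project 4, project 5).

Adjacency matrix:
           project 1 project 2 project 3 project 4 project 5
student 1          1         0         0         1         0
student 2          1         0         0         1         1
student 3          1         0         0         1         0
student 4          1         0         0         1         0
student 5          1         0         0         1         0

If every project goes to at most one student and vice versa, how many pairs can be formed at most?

One maximum matching: student 1-project 1, student 2-project 5, student 3-project 4.
The set {student 1, student 3, student 4, student 5} has only 2 neighbours ({project 1, project 4}), so by Hall's theorem at most 3 of the 5 students can be matched.

3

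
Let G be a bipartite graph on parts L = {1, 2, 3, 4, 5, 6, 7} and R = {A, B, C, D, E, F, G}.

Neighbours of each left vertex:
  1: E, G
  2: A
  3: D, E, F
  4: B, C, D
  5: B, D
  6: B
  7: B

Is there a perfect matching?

The set {6, 7} has only 1 neighbour ({B}), so by Hall's theorem at most 6 of the 7 left vertices can be matched.
Hence no matching covers every left vertex.

No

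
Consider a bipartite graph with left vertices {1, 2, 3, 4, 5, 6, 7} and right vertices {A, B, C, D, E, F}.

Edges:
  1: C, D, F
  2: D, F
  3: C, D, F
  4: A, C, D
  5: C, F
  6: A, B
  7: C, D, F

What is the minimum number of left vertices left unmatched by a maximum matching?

One maximum matching: 1→C, 2→D, 3→F, 4→A, 6→B.
The set {1, 2, 3, 5, 7} has only 3 neighbours ({C, D, F}), so by Hall's theorem at most 5 of the 7 left vertices can be matched.
That matches 5 of the 7, leaving 2 unmatched; no matching can do better.

2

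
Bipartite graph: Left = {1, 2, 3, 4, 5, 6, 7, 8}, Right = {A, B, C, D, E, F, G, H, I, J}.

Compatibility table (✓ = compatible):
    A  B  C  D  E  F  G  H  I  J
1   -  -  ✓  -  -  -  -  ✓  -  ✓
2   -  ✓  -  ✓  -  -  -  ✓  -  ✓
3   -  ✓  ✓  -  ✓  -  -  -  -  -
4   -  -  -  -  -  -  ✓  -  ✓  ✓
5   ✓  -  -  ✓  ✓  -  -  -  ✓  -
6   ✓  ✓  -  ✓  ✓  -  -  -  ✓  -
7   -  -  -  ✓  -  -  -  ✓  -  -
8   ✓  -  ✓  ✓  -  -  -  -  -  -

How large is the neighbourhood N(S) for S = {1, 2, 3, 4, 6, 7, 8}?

9

The union of neighbours of {1, 2, 3, 4, 6, 7, 8} is {A, B, C, D, E, G, H, I, J}, which has 9 elements.
Since |N(S)| = 9 ≥ |S| = 7, Hall's condition holds for this subset.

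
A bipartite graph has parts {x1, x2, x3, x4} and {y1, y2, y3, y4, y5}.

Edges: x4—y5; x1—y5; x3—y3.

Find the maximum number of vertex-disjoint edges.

For example, pair x1-y5, x3-y3.
The set {x1, x2, x4} has only 1 neighbour ({y5}), so by Hall's theorem at most 2 of the 4 left vertices can be matched.

2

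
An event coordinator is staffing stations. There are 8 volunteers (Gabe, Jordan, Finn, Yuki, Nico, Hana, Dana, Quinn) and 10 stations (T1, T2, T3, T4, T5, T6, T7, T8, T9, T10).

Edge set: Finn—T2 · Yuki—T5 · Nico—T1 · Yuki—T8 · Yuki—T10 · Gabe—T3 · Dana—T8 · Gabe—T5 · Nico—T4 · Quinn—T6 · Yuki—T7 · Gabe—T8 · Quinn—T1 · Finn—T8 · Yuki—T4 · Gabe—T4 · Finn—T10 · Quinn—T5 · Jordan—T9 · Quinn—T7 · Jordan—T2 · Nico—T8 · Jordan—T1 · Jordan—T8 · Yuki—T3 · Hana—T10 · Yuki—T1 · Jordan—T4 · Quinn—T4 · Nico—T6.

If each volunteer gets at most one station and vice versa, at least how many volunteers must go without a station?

0

A valid assignment of size 8: Gabe–T5, Jordan–T1, Finn–T2, Yuki–T4, Nico–T6, Hana–T10, Dana–T8, Quinn–T7.
This saturates every volunteer, so 8 is the maximum.
That matches 8 of the 8, leaving 0 unmatched; no matching can do better.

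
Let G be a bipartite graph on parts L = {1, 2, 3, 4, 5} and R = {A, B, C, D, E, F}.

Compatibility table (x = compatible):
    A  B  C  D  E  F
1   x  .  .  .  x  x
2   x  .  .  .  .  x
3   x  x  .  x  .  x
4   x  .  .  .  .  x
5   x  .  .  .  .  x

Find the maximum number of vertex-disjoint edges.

A valid assignment of size 4: 1-E, 2-A, 3-B, 4-F.
The set {2, 4, 5} has only 2 neighbours ({A, F}), so by Hall's theorem at most 4 of the 5 left vertices can be matched.

4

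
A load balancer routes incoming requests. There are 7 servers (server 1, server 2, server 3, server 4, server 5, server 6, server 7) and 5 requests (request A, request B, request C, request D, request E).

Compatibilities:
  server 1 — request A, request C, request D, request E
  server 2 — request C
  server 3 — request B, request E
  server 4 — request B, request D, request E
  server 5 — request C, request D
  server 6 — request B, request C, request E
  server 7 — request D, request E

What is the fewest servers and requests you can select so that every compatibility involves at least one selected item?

5

The 5 edges server 1–request A, server 2–request C, server 3–request B, server 4–request E, server 5–request D form a matching, so any vertex cover needs at least 5 vertices (one per matched edge).
Conversely {server 1, request B, request C, request D, request E} meets every edge and has exactly 5 vertices, so 5 is optimal.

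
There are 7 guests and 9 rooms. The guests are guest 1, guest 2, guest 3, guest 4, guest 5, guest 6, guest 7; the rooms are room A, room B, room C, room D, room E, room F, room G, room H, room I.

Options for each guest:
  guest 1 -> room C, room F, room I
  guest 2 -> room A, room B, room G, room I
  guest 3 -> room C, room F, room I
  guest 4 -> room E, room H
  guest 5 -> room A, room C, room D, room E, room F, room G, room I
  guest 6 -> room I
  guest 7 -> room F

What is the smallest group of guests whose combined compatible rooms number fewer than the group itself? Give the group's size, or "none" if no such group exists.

Take S = {guest 1, guest 3, guest 6, guest 7}. Its neighbourhood is {room C, room F, room I}, so |N(S)| = 3 < |S| = 4.
Every subset of size less than 4 has at least as many neighbours as members, so 4 is the minimum.

4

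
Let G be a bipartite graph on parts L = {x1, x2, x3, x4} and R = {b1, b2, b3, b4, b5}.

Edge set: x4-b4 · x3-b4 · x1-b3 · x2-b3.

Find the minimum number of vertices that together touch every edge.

The 2 edges x1–b3, x3–b4 form a matching, so any vertex cover needs at least 2 vertices (one per matched edge).
Conversely {b3, b4} meets every edge and has exactly 2 vertices, so 2 is optimal.

2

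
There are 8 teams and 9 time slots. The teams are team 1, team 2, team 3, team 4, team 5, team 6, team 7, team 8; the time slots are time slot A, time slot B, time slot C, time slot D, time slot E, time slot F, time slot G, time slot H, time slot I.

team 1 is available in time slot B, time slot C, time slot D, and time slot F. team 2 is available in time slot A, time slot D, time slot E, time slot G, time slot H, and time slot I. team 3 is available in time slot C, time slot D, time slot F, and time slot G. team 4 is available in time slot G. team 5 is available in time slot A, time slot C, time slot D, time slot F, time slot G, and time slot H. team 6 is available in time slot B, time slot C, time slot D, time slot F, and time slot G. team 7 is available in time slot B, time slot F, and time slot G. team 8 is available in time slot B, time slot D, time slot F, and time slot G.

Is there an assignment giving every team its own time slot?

No

The set {team 1, team 3, team 4, team 6, team 7, team 8} has only 5 neighbours ({time slot B, time slot C, time slot D, time slot F, time slot G}), so by Hall's theorem at most 7 of the 8 teams can be matched.
Hence no matching covers every team.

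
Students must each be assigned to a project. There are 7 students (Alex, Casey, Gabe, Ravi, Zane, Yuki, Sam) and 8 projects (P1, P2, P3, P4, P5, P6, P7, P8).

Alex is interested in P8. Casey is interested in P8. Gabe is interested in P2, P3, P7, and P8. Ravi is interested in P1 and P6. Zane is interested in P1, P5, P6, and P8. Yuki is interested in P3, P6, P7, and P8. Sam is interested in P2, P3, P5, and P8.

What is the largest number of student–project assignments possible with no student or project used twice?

One maximum matching: Alex→P8, Gabe→P3, Ravi→P6, Zane→P1, Yuki→P7, Sam→P5.
The set {Alex, Casey} has only 1 neighbour ({P8}), so by Hall's theorem at most 6 of the 7 students can be matched.

6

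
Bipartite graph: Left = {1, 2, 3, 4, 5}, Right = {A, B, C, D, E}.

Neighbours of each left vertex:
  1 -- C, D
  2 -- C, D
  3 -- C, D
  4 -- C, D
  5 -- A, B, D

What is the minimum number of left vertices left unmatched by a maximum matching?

2

One maximum matching: 1-D, 2-C, 5-B.
The set {1, 2, 3, 4} has only 2 neighbours ({C, D}), so by Hall's theorem at most 3 of the 5 left vertices can be matched.
That matches 3 of the 5, leaving 2 unmatched; no matching can do better.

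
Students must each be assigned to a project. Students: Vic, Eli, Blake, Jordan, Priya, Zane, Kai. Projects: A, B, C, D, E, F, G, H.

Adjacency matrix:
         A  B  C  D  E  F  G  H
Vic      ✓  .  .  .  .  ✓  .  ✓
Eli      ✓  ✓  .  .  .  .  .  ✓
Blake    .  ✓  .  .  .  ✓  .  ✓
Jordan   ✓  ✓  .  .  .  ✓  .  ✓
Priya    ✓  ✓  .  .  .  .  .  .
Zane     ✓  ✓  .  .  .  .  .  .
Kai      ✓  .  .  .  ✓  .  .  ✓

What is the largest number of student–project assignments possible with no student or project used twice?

5

One maximum matching: Vic-H, Eli-A, Blake-F, Jordan-B, Kai-E.
The set {Vic, Eli, Blake, Jordan, Priya, Zane} has only 4 neighbours ({A, B, F, H}), so by Hall's theorem at most 5 of the 7 students can be matched.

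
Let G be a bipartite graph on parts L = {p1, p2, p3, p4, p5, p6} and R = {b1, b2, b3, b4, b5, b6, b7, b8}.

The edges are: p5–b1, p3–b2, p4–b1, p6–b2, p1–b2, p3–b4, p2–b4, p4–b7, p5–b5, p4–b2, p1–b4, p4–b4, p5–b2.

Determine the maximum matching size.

A valid assignment of size 4: p1–b2, p2–b4, p4–b7, p5–b5.
The set {p1, p2, p3, p6} has only 2 neighbours ({b2, b4}), so by Hall's theorem at most 4 of the 6 left vertices can be matched.

4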